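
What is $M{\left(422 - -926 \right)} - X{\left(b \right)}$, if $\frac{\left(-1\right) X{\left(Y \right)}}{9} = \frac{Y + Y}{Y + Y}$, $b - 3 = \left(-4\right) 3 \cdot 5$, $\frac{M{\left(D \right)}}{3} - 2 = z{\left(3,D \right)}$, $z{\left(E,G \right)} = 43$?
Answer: $144$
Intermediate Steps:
$M{\left(D \right)} = 135$ ($M{\left(D \right)} = 6 + 3 \cdot 43 = 6 + 129 = 135$)
$b = -57$ ($b = 3 + \left(-4\right) 3 \cdot 5 = 3 - 60 = -57$)
$X{\left(Y \right)} = -9$ ($X{\left(Y \right)} = - 9 \frac{Y + Y}{Y + Y} = - 9 \frac{2 Y}{2 Y} = - 9 \cdot 2 Y \frac{1}{2 Y} = \left(-9\right) 1 = -9$)
$M{\left(422 - -926 \right)} - X{\left(b \right)} = 135 - -9 = 135 + 9 = 144$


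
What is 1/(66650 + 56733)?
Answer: 1/123383 ≈ 8.1048e-6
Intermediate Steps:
1/(66650 + 56733) = 1/123383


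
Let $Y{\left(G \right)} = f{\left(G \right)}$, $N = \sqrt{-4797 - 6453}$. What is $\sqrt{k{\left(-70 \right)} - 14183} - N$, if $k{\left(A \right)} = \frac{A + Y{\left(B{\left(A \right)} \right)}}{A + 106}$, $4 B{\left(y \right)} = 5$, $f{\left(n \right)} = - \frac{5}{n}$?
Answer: $\frac{i \left(\sqrt{510662} - 450 \sqrt{2}\right)}{6} \approx 13.035 i$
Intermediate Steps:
$B{\left(y \right)} = \frac{5}{4}$ ($B{\left(y \right)} = \frac{1}{4} \cdot 5 = \frac{5}{4}$)
$N = 75 i \sqrt{2}$ ($N = \sqrt{-11250} = 75 i \sqrt{2} \approx 106.07 i$)
$Y{\left(G \right)} = - \frac{5}{G}$
$k{\left(A \right)} = \frac{-4 + A}{106 + A}$ ($k{\left(A \right)} = \frac{A - \frac{5}{\frac{5}{4}}}{A + 106} = \frac{A - 4}{106 + A} = \frac{-4 + A}{106 + A}$)
$\sqrt{k{\left(-70 \right)} - 14183} - N = \sqrt{\frac{-4 - 70}{106 - 70} - 14183} - 75 i \sqrt{2} = \sqrt{\frac{1}{36} \left(-74\right) - 14183} - 75 i \sqrt{2} = \sqrt{- \frac{37}{18} - 14183} - 75 i \sqrt{2} = \sqrt{- \frac{255331}{18}} - 75 i \sqrt{2} = \frac{i \sqrt{510662}}{6} - 75 i \sqrt{2} = - 75 i \sqrt{2} + \frac{i \sqrt{510662}}{6}$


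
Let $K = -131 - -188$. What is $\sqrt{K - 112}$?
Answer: $i \sqrt{55} \approx 7.4162 i$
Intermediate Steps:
$K = 57$ ($K = -131 + 188 = 57$)
$\sqrt{K - 112} = \sqrt{57 - 112} = \sqrt{-55} = i \sqrt{55}$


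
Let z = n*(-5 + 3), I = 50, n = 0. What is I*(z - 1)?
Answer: -50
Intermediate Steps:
z = 0 (z = 0*(-5 + 3) = 0*(-2) = 0)
I*(z - 1) = 50*(0 - 1) = 50*(-1) = -50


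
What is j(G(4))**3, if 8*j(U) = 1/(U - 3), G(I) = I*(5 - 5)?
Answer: -1/13824 ≈ -7.2338e-5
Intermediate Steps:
G(I) = 0 (G(I) = I*0 = 0)
j(U) = 1/(8*(-3 + U)) (j(U) = 1/(8*(U - 3)) = 1/(8*(-3 + U)))
j(G(4))**3 = (1/(8*(-3 + 0)))**3 = ((1/8)/(-3))**3 = ((1/8)*(-1/3))**3 = (-1/24)**3 = -1/13824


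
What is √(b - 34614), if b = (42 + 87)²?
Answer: 3*I*√1997 ≈ 134.06*I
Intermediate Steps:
b = 16641 (b = 129² = 16641)
√(b - 34614) = √(16641 - 34614) = √(-17973) = 3*I*√1997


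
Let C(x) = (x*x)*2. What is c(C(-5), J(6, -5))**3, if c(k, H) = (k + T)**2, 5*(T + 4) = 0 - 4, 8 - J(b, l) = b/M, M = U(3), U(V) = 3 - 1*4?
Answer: 133244912166976/15625 ≈ 8.5277e+9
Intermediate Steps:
U(V) = -1 (U(V) = 3 - 4 = -1)
M = -1
J(b, l) = 8 + b (J(b, l) = 8 - b/(-1) = 8 - b*(-1) = 8 - (-1)*b = 8 + b)
T = -24/5 (T = -4 + (0 - 4)/5 = -4 + (1/5)*(-4) = -4 - 4/5 = -24/5 ≈ -4.8000)
C(x) = 2*x**2 (C(x) = x**2*2 = 2*x**2)
c(k, H) = (-24/5 + k)**2 (c(k, H) = (k - 24/5)**2 = (-24/5 + k)**2)
c(C(-5), J(6, -5))**3 = ((-24 + 5*(2*(-5)**2))**2/25)**3 = ((-24 + 5*(2*25))**2/25)**3 = ((-24 + 5*50)**2/25)**3 = ((-24 + 250)**2/25)**3 = ((1/25)*226**2)**3 = ((1/25)*51076)**3 = (51076/25)**3 = 133244912166976/15625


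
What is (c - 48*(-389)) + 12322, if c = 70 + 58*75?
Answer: 35414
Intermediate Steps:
c = 4420 (c = 70 + 4350 = 4420)
(c - 48*(-389)) + 12322 = (4420 - 48*(-389)) + 12322 = (4420 + 18672) + 12322 = 23092 + 12322 = 35414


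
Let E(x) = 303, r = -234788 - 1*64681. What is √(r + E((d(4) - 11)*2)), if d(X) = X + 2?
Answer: I*√299166 ≈ 546.96*I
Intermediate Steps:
r = -299469 (r = -234788 - 64681 = -299469)
d(X) = 2 + X
√(r + E((d(4) - 11)*2)) = √(-299469 + 303) = √(-299166) = I*√299166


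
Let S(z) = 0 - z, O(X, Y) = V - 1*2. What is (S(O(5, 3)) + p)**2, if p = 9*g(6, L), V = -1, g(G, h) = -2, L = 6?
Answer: 225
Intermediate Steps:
O(X, Y) = -3 (O(X, Y) = -1 - 1*2 = -1 - 2 = -3)
S(z) = -z
p = -18 (p = 9*(-2) = -18)
(S(O(5, 3)) + p)**2 = (-1*(-3) - 18)**2 = (3 - 18)**2 = (-15)**2 = 225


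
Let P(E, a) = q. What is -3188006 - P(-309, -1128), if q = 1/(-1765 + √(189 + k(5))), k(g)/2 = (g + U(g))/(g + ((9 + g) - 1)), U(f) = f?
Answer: -89376749227999/28035314 + 3*√1711/28035314 ≈ -3.1880e+6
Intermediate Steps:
k(g) = 4*g/(8 + 2*g) (k(g) = 2*((g + g)/(g + ((9 + g) - 1))) = 2*((2*g)/(g + (8 + g))) = 2*((2*g)/(8 + 2*g)) = 2*(2*g/(8 + 2*g)) = 4*g/(8 + 2*g))
q = 1/(-1765 + √1711/3) (q = 1/(-1765 + √(189 + 2*5/(4 + 5))) = 1/(-1765 + √(189 + 2*5/9)) = 1/(-1765 + √(189 + 2*5*(⅑))) = 1/(-1765 + √(189 + 10/9)) = 1/(-1765 + √(1711/9)) = 1/(-1765 + √1711/3) ≈ -0.00057103)
P(E, a) = -15885/28035314 - 3*√1711/28035314
-3188006 - P(-309, -1128) = -3188006 - (-15885/28035314 - 3*√1711/28035314) = -3188006 + (15885/28035314 + 3*√1711/28035314) = -89376749227999/28035314 + 3*√1711/28035314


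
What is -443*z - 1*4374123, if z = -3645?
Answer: -2759388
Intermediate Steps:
-443*z - 1*4374123 = -443*(-3645) - 1*4374123 = 1614735 - 4374123 = -2759388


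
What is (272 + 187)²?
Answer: 210681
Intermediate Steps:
(272 + 187)² = 459² = 210681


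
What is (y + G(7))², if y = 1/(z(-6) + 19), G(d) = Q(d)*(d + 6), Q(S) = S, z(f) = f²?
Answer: 25060036/3025 ≈ 8284.3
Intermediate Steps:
G(d) = d*(6 + d) (G(d) = d*(d + 6) = d*(6 + d))
y = 1/55 (y = 1/((-6)² + 19) = 1/(36 + 19) = 1/55 ≈ 0.018182)
(y + G(7))² = (1/55 + 7*(6 + 7))² = (1/55 + 7*13)² = (1/55 + 91)² = (5006/55)² = 25060036/3025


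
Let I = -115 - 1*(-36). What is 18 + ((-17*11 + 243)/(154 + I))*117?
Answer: 2634/25 ≈ 105.36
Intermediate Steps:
I = -79 (I = -115 + 36 = -79)
18 + ((-17*11 + 243)/(154 + I))*117 = 18 + ((-17*11 + 243)/(154 - 79))*117 = 18 + ((-187 + 243)/75)*117 = 18 + (56*(1/75))*117 = 18 + (56/75)*117 = 18 + 2184/25 = 2634/25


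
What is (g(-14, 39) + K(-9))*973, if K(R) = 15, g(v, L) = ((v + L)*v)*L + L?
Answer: -13228908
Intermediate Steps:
g(v, L) = L + L*v*(L + v) (g(v, L) = ((L + v)*v)*L + L = (v*(L + v))*L + L = L*v*(L + v) + L = L + L*v*(L + v))
(g(-14, 39) + K(-9))*973 = (39*(1 + (-14)² + 39*(-14)) + 15)*973 = (39*(1 + 196 - 546) + 15)*973 = (39*(-349) + 15)*973 = (-13611 + 15)*973 = -13596*973 = -13228908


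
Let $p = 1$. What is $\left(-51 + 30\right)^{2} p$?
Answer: $441$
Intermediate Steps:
$\left(-51 + 30\right)^{2} p = \left(-51 + 30\right)^{2} \cdot 1 = \left(-21\right)^{2} \cdot 1 = 441 \cdot 1 = 441$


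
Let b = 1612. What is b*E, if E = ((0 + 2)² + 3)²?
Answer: 78988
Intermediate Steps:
E = 49 (E = (2² + 3)² = (4 + 3)² = 7² = 49)
b*E = 1612*49 = 78988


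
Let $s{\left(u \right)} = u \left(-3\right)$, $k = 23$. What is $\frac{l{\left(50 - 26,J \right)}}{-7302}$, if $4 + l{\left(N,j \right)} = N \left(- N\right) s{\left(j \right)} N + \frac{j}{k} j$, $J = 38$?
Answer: $- \frac{18123940}{83973} \approx -215.83$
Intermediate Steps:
$s{\left(u \right)} = - 3 u$
$l{\left(N,j \right)} = -4 + \frac{j^{2}}{23} + 3 j N^{3}$ ($l{\left(N,j \right)} = -4 + \left(N \left(- N\right) \left(- 3 j\right) N + \frac{j}{23} j\right) = -4 + \left(- N^{2} \left(- 3 j\right) N + j \frac{1}{23} j\right) = -4 + \left(3 j N^{2} N + \frac{j}{23} j\right) = -4 + \left(3 j N^{3} + \frac{j^{2}}{23}\right) = -4 + \left(\frac{j^{2}}{23} + 3 j N^{3}\right) = -4 + \frac{j^{2}}{23} + 3 j N^{3}$)
$\frac{l{\left(50 - 26,J \right)}}{-7302} = \frac{-4 + \frac{38^{2}}{23} + 3 \cdot 38 \left(50 - 26\right)^{3}}{-7302} = \left(-4 + \frac{1}{23} \cdot 1444 + 3 \cdot 38 \left(50 - 26\right)^{3}\right) \left(- \frac{1}{7302}\right) = \left(-4 + \frac{1444}{23} + 3 \cdot 38 \cdot 24^{3}\right) \left(- \frac{1}{7302}\right) = \left(-4 + \frac{1444}{23} + 3 \cdot 38 \cdot 13824\right) \left(- \frac{1}{7302}\right) = \left(-4 + \frac{1444}{23} + 1575936\right) \left(- \frac{1}{7302}\right) = \frac{36247880}{23} \left(- \frac{1}{7302}\right) = - \frac{18123940}{83973}$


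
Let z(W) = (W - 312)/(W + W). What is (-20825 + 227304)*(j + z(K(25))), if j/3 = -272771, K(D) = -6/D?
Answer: -337660270675/2 ≈ -1.6883e+11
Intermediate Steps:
j = -818313 (j = 3*(-272771) = -818313)
z(W) = (-312 + W)/(2*W) (z(W) = (-312 + W)/((2*W)) = (-312 + W)*(1/(2*W)) = (-312 + W)/(2*W))
(-20825 + 227304)*(j + z(K(25))) = (-20825 + 227304)*(-818313 + (-312 - 6/25)/(2*((-6/25)))) = 206479*(-818313 + (-312 - 6*1/25)/(2*((-6*1/25)))) = 206479*(-818313 + (-312 - 6/25)/(2*(-6/25))) = 206479*(-818313 + (½)*(-25/6)*(-7806/25)) = 206479*(-818313 + 1301/2) = 206479*(-1635325/2) = -337660270675/2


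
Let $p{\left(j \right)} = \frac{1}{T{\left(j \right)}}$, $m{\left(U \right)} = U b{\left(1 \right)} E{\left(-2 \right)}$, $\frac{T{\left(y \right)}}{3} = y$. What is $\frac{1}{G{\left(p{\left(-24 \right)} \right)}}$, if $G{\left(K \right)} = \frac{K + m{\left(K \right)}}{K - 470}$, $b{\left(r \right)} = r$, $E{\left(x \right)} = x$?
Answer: $-33841$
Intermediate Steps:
$T{\left(y \right)} = 3 y$
$m{\left(U \right)} = - 2 U$ ($m{\left(U \right)} = U 1 \left(-2\right) = U \left(-2\right) = - 2 U$)
$p{\left(j \right)} = \frac{1}{3 j}$
$G{\left(K \right)} = - \frac{K}{-470 + K}$ ($G{\left(K \right)} = \frac{K - 2 K}{K - 470} = \frac{\left(-1\right) K}{-470 + K} = - \frac{K}{-470 + K}$)
$\frac{1}{G{\left(p{\left(-24 \right)} \right)}} = \frac{1}{\left(-1\right) \frac{1}{3 \left(-24\right)} \frac{1}{-470 + \frac{1}{3 \left(-24\right)}}} = \frac{1}{\left(-1\right) \frac{1}{3} \left(- \frac{1}{24}\right) \frac{1}{-470 + \frac{1}{3} \left(- \frac{1}{24}\right)}} = \frac{1}{\left(-1\right) \left(- \frac{1}{72}\right) \frac{1}{-470 - \frac{1}{72}}} = \frac{1}{\left(-1\right) \left(- \frac{1}{72}\right) \frac{1}{- \frac{33841}{72}}} = \frac{1}{\left(-1\right) \left(- \frac{1}{72}\right) \left(- \frac{72}{33841}\right)} = \frac{1}{- \frac{1}{33841}} = -33841$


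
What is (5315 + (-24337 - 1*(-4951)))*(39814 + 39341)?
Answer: -1113790005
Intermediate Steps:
(5315 + (-24337 - 1*(-4951)))*(39814 + 39341) = (5315 + (-24337 + 4951))*79155 = (5315 - 19386)*79155 = -14071*79155 = -1113790005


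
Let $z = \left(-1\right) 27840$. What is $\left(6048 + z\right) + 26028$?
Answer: $4236$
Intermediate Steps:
$z = -27840$
$\left(6048 + z\right) + 26028 = \left(6048 - 27840\right) + 26028 = -21792 + 26028 = 4236$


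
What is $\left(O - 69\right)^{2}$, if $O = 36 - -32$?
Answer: $1$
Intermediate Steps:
$O = 68$ ($O = 36 + 32 = 68$)
$\left(O - 69\right)^{2} = \left(68 - 69\right)^{2} = \left(-1\right)^{2} = 1$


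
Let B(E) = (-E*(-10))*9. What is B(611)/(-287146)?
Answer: -27495/143573 ≈ -0.19151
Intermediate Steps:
B(E) = 90*E (B(E) = (10*E)*9 = 90*E)
B(611)/(-287146) = (90*611)/(-287146) = 54990*(-1/287146) = -27495/143573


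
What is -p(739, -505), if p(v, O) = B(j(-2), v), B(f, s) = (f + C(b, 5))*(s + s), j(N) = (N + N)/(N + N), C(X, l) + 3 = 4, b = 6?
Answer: -2956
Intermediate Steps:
C(X, l) = 1 (C(X, l) = -3 + 4 = 1)
j(N) = 1 (j(N) = (2*N)/((2*N)) = (2*N)*(1/(2*N)) = 1)
B(f, s) = 2*s*(1 + f) (B(f, s) = (f + 1)*(s + s) = (1 + f)*(2*s) = 2*s*(1 + f))
p(v, O) = 4*v (p(v, O) = 2*v*(1 + 1) = 2*v*2 = 4*v)
-p(739, -505) = -4*739 = -1*2956 = -2956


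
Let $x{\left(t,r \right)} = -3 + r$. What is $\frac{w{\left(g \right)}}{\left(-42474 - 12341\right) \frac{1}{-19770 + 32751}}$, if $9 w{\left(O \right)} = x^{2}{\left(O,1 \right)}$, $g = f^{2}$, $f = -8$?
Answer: $- \frac{17308}{164445} \approx -0.10525$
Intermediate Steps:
$g = 64$ ($g = \left(-8\right)^{2} = 64$)
$w{\left(O \right)} = \frac{4}{9}$ ($w{\left(O \right)} = \frac{\left(-3 + 1\right)^{2}}{9} = \frac{\left(-2\right)^{2}}{9} = \frac{1}{9} \cdot 4 = \frac{4}{9}$)
$\frac{w{\left(g \right)}}{\left(-42474 - 12341\right) \frac{1}{-19770 + 32751}} = \frac{4}{9 \frac{-42474 - 12341}{-19770 + 32751}} = \frac{4}{9 \left(- \frac{54815}{12981}\right)} = \frac{4}{9} \left(- \frac{12981}{54815}\right) = - \frac{17308}{164445}$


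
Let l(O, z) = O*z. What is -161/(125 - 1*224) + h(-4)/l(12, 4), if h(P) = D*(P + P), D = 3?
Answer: 223/198 ≈ 1.1263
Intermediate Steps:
h(P) = 6*P (h(P) = 3*(P + P) = 3*(2*P) = 6*P)
-161/(125 - 1*224) + h(-4)/l(12, 4) = -161/(125 - 1*224) + (6*(-4))/((12*4)) = -161/(125 - 224) - 24/48 = -161/(-99) - 24*1/48 = -161*(-1/99) - ½ = 161/99 - ½ = 223/198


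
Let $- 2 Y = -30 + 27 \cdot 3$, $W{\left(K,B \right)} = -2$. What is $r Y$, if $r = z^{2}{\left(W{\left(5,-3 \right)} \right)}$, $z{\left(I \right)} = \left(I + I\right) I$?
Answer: $-1632$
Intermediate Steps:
$z{\left(I \right)} = 2 I^{2}$ ($z{\left(I \right)} = 2 I I = 2 I^{2}$)
$Y = - \frac{51}{2}$ ($Y = - \frac{-30 + 27 \cdot 3}{2} = - \frac{-30 + 81}{2} = \left(- \frac{1}{2}\right) 51 = - \frac{51}{2} \approx -25.5$)
$r = 64$ ($r = \left(2 \left(-2\right)^{2}\right)^{2} = \left(2 \cdot 4\right)^{2} = 8^{2} = 64$)
$r Y = 64 \left(- \frac{51}{2}\right) = -1632$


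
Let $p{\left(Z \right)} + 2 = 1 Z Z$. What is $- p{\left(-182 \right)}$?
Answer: $-33122$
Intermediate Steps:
$p{\left(Z \right)} = -2 + Z^{2}$ ($p{\left(Z \right)} = -2 + 1 Z Z = -2 + Z Z = -2 + Z^{2}$)
$- p{\left(-182 \right)} = - (-2 + \left(-182\right)^{2}) = - (-2 + 33124) = \left(-1\right) 33122 = -33122$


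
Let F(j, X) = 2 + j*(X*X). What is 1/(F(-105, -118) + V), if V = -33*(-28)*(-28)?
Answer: -1/1487890 ≈ -6.7209e-7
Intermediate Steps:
F(j, X) = 2 + j*X²
V = -25872 (V = 924*(-28) = -25872)
1/(F(-105, -118) + V) = 1/((2 - 105*(-118)²) - 25872) = 1/((2 - 105*13924) - 25872) = 1/((2 - 1462020) - 25872) = 1/(-1462018 - 25872) = 1/(-1487890) = -1/1487890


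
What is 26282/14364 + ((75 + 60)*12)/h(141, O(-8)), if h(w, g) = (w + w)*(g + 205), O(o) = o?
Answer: 123611659/66498138 ≈ 1.8589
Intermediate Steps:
h(w, g) = 2*w*(205 + g) (h(w, g) = (2*w)*(205 + g) = 2*w*(205 + g))
26282/14364 + ((75 + 60)*12)/h(141, O(-8)) = 26282/14364 + ((75 + 60)*12)/((2*141*(205 - 8))) = 26282*(1/14364) + (135*12)/((2*141*197)) = 13141/7182 + 1620/55554 = 13141/7182 + 1620*(1/55554) = 13141/7182 + 270/9259 = 123611659/66498138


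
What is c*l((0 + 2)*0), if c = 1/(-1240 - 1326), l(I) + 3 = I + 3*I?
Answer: 3/2566 ≈ 0.0011691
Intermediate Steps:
l(I) = -3 + 4*I (l(I) = -3 + (I + 3*I) = -3 + 4*I)
c = -1/2566 (c = 1/(-2566) = -1/2566 ≈ -0.00038971)
c*l((0 + 2)*0) = -(-3 + 4*((0 + 2)*0))/2566 = -(-3 + 4*(2*0))/2566 = -(-3 + 4*0)/2566 = -(-3 + 0)/2566 = -1/2566*(-3) = 3/2566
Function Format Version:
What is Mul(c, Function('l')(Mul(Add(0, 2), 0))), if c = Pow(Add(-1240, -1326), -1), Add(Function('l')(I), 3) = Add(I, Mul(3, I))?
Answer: Rational(3, 2566) ≈ 0.0011691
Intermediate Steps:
Function('l')(I) = Add(-3, Mul(4, I)) (Function('l')(I) = Add(-3, Add(I, Mul(3, I))) = Add(-3, Mul(4, I)))
c = Rational(-1, 2566) (c = Pow(-2566, -1) = Rational(-1, 2566) ≈ -0.00038971)
Mul(c, Function('l')(Mul(Add(0, 2), 0))) = Mul(Rational(-1, 2566), Add(-3, Mul(4, Mul(Add(0, 2), 0)))) = Mul(Rational(-1, 2566), Add(-3, Mul(4, Mul(2, 0)))) = Mul(Rational(-1, 2566), Add(-3, Mul(4, 0))) = Mul(Rational(-1, 2566), Add(-3, 0)) = Mul(Rational(-1, 2566), -3) = Rational(3, 2566)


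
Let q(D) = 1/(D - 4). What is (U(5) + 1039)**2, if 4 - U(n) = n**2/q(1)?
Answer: 1249924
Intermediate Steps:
q(D) = 1/(-4 + D)
U(n) = 4 + 3*n**2 (U(n) = 4 - n**2/(1/(-4 + 1)) = 4 - n**2/(1/(-3)) = 4 - n**2/(-1/3) = 4 - n**2*(-3) = 4 - (-3)*n**2 = 4 + 3*n**2)
(U(5) + 1039)**2 = ((4 + 3*5**2) + 1039)**2 = ((4 + 3*25) + 1039)**2 = ((4 + 75) + 1039)**2 = (79 + 1039)**2 = 1118**2 = 1249924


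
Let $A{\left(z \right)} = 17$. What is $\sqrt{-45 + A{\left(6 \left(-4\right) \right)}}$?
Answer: $2 i \sqrt{7} \approx 5.2915 i$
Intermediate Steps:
$\sqrt{-45 + A{\left(6 \left(-4\right) \right)}} = \sqrt{-45 + 17} = \sqrt{-28} = 2 i \sqrt{7}$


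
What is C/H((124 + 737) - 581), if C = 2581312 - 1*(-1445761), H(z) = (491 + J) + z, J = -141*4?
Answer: 4027073/207 ≈ 19454.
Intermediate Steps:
J = -564
H(z) = -73 + z (H(z) = (491 - 564) + z = -73 + z)
C = 4027073 (C = 2581312 + 1445761 = 4027073)
C/H((124 + 737) - 581) = 4027073/(-73 + ((124 + 737) - 581)) = 4027073/(-73 + (861 - 581)) = 4027073/(-73 + 280) = 4027073/207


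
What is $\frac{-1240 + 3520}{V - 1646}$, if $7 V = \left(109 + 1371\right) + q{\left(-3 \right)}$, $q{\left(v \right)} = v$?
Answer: $- \frac{456}{287} \approx -1.5889$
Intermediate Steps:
$V = 211$ ($V = \frac{\left(109 + 1371\right) - 3}{7} = \frac{1480 - 3}{7} = \frac{1}{7} \cdot 1477 = 211$)
$\frac{-1240 + 3520}{V - 1646} = \frac{-1240 + 3520}{211 - 1646} = \frac{2280}{-1435} = 2280 \left(- \frac{1}{1435}\right) = - \frac{456}{287}$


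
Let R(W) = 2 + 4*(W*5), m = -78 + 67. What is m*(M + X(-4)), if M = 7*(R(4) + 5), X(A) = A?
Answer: -6655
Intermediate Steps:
m = -11
R(W) = 2 + 20*W (R(W) = 2 + 4*(5*W) = 2 + 20*W)
M = 609 (M = 7*((2 + 20*4) + 5) = 7*((2 + 80) + 5) = 7*(82 + 5) = 7*87 = 609)
m*(M + X(-4)) = -11*(609 - 4) = -11*605 = -6655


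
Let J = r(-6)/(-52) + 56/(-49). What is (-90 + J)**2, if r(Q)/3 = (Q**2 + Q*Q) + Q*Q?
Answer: 78517321/8281 ≈ 9481.6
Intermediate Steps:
r(Q) = 9*Q**2 (r(Q) = 3*((Q**2 + Q*Q) + Q*Q) = 3*((Q**2 + Q**2) + Q**2) = 3*(2*Q**2 + Q**2) = 3*(3*Q**2) = 9*Q**2)
J = -671/91 (J = (9*(-6)**2)/(-52) + 56/(-49) = (9*36)*(-1/52) + 56*(-1/49) = 324*(-1/52) - 8/7 = -81/13 - 8/7 = -671/91 ≈ -7.3736)
(-90 + J)**2 = (-90 - 671/91)**2 = (-8861/91)**2 = 78517321/8281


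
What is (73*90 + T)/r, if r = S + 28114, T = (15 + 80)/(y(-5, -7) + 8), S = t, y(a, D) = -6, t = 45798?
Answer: 13235/147824 ≈ 0.089532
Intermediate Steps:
S = 45798
T = 95/2 (T = (15 + 80)/(-6 + 8) = 95/2 ≈ 47.500)
r = 73912 (r = 45798 + 28114 = 73912)
(73*90 + T)/r = (73*90 + 95/2)/73912 = (6570 + 95/2)*(1/73912) = (13235/2)*(1/73912) = 13235/147824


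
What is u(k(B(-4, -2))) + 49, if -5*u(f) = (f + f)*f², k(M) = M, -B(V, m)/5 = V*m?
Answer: 25649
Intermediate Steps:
B(V, m) = -5*V*m
u(f) = -2*f³/5 (u(f) = -(f + f)*f²/5 = -2*f*f²/5 = -2*f³/5)
u(k(B(-4, -2))) + 49 = -2*(-5*(-4)*(-2))³/5 + 49 = -⅖*(-40)³ + 49 = -⅖*(-64000) + 49 = 25600 + 49 = 25649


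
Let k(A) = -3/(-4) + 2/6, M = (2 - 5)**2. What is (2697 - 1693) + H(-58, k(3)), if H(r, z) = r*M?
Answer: 482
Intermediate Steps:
M = 9 (M = (-3)**2 = 9)
k(A) = 13/12 (k(A) = -3*(-1/4) + 2*(1/6) = 3/4 + 1/3 = 13/12)
H(r, z) = 9*r (H(r, z) = r*9 = 9*r)
(2697 - 1693) + H(-58, k(3)) = (2697 - 1693) + 9*(-58) = 1004 - 522 = 482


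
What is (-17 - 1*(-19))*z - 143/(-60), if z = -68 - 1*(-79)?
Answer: 1463/60 ≈ 24.383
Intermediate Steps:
z = 11 (z = -68 + 79 = 11)
(-17 - 1*(-19))*z - 143/(-60) = (-17 - 1*(-19))*11 - 143/(-60) = (-17 + 19)*11 - 143*(-1/60) = 2*11 + 143/60 = 22 + 143/60 = 1463/60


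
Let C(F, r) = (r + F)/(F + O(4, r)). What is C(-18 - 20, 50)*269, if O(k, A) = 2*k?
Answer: -538/5 ≈ -107.60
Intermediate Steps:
C(F, r) = (F + r)/(8 + F) (C(F, r) = (r + F)/(F + 2*4) = (F + r)/(F + 8) = (F + r)/(8 + F))
C(-18 - 20, 50)*269 = (((-18 - 20) + 50)/(8 + (-18 - 20)))*269 = ((-38 + 50)/(8 - 38))*269 = (12/(-30))*269 = -1/30*12*269 = -⅖*269 = -538/5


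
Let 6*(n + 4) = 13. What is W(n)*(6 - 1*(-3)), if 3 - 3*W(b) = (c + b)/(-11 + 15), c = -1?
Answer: 89/8 ≈ 11.125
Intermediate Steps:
n = -11/6 (n = -4 + (⅙)*13 = -4 + 13/6 = -11/6 ≈ -1.8333)
W(b) = 13/12 - b/12 (W(b) = 1 - (-1 + b)/(3*(-11 + 15)) = 1 - (-1 + b)/(3*4) = 1 - (-¼ + b/4)/3 = 1 + (1/12 - b/12) = 13/12 - b/12)
W(n)*(6 - 1*(-3)) = (13/12 - 1/12*(-11/6))*(6 - 1*(-3)) = (13/12 + 11/72)*(6 + 3) = (89/72)*9 = 89/8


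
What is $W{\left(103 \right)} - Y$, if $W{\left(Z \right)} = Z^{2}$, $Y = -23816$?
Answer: $34425$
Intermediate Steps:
$W{\left(103 \right)} - Y = 103^{2} - -23816 = 10609 + 23816 = 34425$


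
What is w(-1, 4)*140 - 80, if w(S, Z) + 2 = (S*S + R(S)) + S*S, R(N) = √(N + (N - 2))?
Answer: -80 + 280*I ≈ -80.0 + 280.0*I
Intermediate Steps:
R(N) = √(-2 + 2*N) (R(N) = √(N + (-2 + N)) = √(-2 + 2*N))
w(S, Z) = -2 + √(-2 + 2*S) + 2*S² (w(S, Z) = -2 + ((S*S + √(-2 + 2*S)) + S*S) = -2 + ((S² + √(-2 + 2*S)) + S²) = -2 + (√(-2 + 2*S) + 2*S²) = -2 + √(-2 + 2*S) + 2*S²)
w(-1, 4)*140 - 80 = (-2 + √(-2 + 2*(-1)) + 2*(-1)²)*140 - 80 = (-2 + √(-2 - 2) + 2*1)*140 - 80 = (-2 + √(-4) + 2)*140 - 80 = (-2 + 2*I + 2)*140 - 80 = (2*I)*140 - 80 = 280*I - 80 = -80 + 280*I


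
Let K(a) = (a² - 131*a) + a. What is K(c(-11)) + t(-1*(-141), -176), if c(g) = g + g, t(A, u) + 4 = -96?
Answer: 3244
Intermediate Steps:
t(A, u) = -100 (t(A, u) = -4 - 96 = -100)
c(g) = 2*g
K(a) = a² - 130*a
K(c(-11)) + t(-1*(-141), -176) = (2*(-11))*(-130 + 2*(-11)) - 100 = -22*(-130 - 22) - 100 = -22*(-152) - 100 = 3344 - 100 = 3244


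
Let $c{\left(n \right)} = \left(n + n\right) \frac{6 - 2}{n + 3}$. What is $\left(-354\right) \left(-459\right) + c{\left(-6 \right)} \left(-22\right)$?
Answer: $162134$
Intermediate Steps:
$c{\left(n \right)} = \frac{8 n}{3 + n}$ ($c{\left(n \right)} = 2 n \frac{4}{3 + n} = \frac{8 n}{3 + n}$)
$\left(-354\right) \left(-459\right) + c{\left(-6 \right)} \left(-22\right) = \left(-354\right) \left(-459\right) + 8 \left(-6\right) \frac{1}{3 - 6} \left(-22\right) = 162486 + 8 \left(-6\right) \frac{1}{-3} \left(-22\right) = 162486 + 8 \left(-6\right) \left(- \frac{1}{3}\right) \left(-22\right) = 162486 + 16 \left(-22\right) = 162486 - 352 = 162134$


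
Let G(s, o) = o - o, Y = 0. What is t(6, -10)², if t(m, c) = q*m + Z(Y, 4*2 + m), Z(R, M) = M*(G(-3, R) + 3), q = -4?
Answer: 324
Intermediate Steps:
G(s, o) = 0
Z(R, M) = 3*M (Z(R, M) = M*(0 + 3) = M*3 = 3*M)
t(m, c) = 24 - m (t(m, c) = -4*m + 3*(4*2 + m) = -4*m + 3*(8 + m) = -4*m + (24 + 3*m) = 24 - m)
t(6, -10)² = (24 - 1*6)² = (24 - 6)² = 18² = 324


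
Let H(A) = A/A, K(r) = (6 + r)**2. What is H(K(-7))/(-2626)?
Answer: -1/2626 ≈ -0.00038081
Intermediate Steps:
H(A) = 1
H(K(-7))/(-2626) = 1/(-2626) = 1*(-1/2626) = -1/2626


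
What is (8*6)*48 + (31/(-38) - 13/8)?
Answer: 349837/152 ≈ 2301.6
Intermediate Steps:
(8*6)*48 + (31/(-38) - 13/8) = 48*48 + (31*(-1/38) - 13*1/8) = 2304 + (-31/38 - 13/8) = 2304 - 371/152 = 349837/152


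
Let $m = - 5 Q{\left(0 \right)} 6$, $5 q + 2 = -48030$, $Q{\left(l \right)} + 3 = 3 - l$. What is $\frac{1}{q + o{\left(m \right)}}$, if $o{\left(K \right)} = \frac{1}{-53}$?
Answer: $- \frac{265}{2545701} \approx -0.0001041$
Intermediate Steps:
$Q{\left(l \right)} = - l$ ($Q{\left(l \right)} = -3 - \left(-3 + l\right) = - l$)
$q = - \frac{48032}{5}$ ($q = - \frac{2}{5} + \frac{1}{5} \left(-48030\right) = - \frac{2}{5} - 9606 = - \frac{48032}{5} \approx -9606.4$)
$m = 0$ ($m = - 5 \left(\left(-1\right) 0\right) 6 = \left(-5\right) 0 \cdot 6 = 0 \cdot 6 = 0$)
$o{\left(K \right)} = - \frac{1}{53}$
$\frac{1}{q + o{\left(m \right)}} = \frac{1}{- \frac{48032}{5} - \frac{1}{53}} = \frac{1}{- \frac{2545701}{265}} = - \frac{265}{2545701}$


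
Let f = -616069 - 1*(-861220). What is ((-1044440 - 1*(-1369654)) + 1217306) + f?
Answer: 1787671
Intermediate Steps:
f = 245151 (f = -616069 + 861220 = 245151)
((-1044440 - 1*(-1369654)) + 1217306) + f = ((-1044440 - 1*(-1369654)) + 1217306) + 245151 = ((-1044440 + 1369654) + 1217306) + 245151 = (325214 + 1217306) + 245151 = 1542520 + 245151 = 1787671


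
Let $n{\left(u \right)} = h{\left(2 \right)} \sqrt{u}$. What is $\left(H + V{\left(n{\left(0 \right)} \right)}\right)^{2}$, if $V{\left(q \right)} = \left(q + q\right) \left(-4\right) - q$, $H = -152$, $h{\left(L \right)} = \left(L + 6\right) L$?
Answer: $23104$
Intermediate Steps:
$h{\left(L \right)} = L \left(6 + L\right)$ ($h{\left(L \right)} = \left(6 + L\right) L = L \left(6 + L\right)$)
$n{\left(u \right)} = 16 \sqrt{u}$ ($n{\left(u \right)} = 2 \left(6 + 2\right) \sqrt{u} = 2 \cdot 8 \sqrt{u} = 16 \sqrt{u}$)
$V{\left(q \right)} = - 9 q$ ($V{\left(q \right)} = 2 q \left(-4\right) - q = - 8 q - q = - 9 q$)
$\left(H + V{\left(n{\left(0 \right)} \right)}\right)^{2} = \left(-152 - 9 \cdot 16 \sqrt{0}\right)^{2} = \left(-152 - 9 \cdot 16 \cdot 0\right)^{2} = \left(-152 - 0\right)^{2} = \left(-152 + 0\right)^{2} = \left(-152\right)^{2} = 23104$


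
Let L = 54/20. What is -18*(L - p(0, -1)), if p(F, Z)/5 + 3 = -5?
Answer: -3843/5 ≈ -768.60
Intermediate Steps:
p(F, Z) = -40 (p(F, Z) = -15 + 5*(-5) = -15 - 25 = -40)
L = 27/10 (L = 54*(1/20) = 27/10 ≈ 2.7000)
-18*(L - p(0, -1)) = -18*(27/10 - 1*(-40)) = -18*(27/10 + 40) = -18*427/10 = -3843/5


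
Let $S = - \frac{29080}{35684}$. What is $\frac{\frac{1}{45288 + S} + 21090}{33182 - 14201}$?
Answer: $\frac{8520507174941}{7668456449418} \approx 1.1111$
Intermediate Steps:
$S = - \frac{7270}{8921}$ ($S = \left(-29080\right) \frac{1}{35684} = - \frac{7270}{8921} \approx -0.81493$)
$\frac{\frac{1}{45288 + S} + 21090}{33182 - 14201} = \frac{\frac{1}{45288 - \frac{7270}{8921}} + 21090}{33182 - 14201} = \frac{\frac{1}{\frac{404006978}{8921}} + 21090}{18981} = \left(\frac{8921}{404006978} + 21090\right) \frac{1}{18981} = \frac{8520507174941}{404006978} \cdot \frac{1}{18981} = \frac{8520507174941}{7668456449418}$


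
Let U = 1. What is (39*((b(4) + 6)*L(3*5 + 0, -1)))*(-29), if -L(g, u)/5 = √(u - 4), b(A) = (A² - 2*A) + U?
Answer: 84825*I*√5 ≈ 1.8967e+5*I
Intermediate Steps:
b(A) = 1 + A² - 2*A (b(A) = (A² - 2*A) + 1 = 1 + A² - 2*A)
L(g, u) = -5*√(-4 + u) (L(g, u) = -5*√(u - 4) = -5*√(-4 + u))
(39*((b(4) + 6)*L(3*5 + 0, -1)))*(-29) = (39*(((1 + 4² - 2*4) + 6)*(-5*√(-4 - 1))))*(-29) = (39*(((1 + 16 - 8) + 6)*(-5*I*√5)))*(-29) = (39*((9 + 6)*(-5*I*√5)))*(-29) = (39*(15*(-5*I*√5)))*(-29) = (39*(-75*I*√5))*(-29) = -2925*I*√5*(-29) = 84825*I*√5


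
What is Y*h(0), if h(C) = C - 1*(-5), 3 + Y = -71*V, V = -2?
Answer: 695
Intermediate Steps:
Y = 139 (Y = -3 - 71*(-2) = -3 + 142 = 139)
h(C) = 5 + C (h(C) = C + 5 = 5 + C)
Y*h(0) = 139*(5 + 0) = 139*5 = 695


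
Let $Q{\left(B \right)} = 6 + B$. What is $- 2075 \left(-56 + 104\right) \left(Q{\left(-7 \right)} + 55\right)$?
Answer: $-5378400$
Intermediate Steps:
$- 2075 \left(-56 + 104\right) \left(Q{\left(-7 \right)} + 55\right) = - 2075 \left(-56 + 104\right) \left(\left(6 - 7\right) + 55\right) = - 2075 \cdot 48 \left(-1 + 55\right) = - 2075 \cdot 48 \cdot 54 = \left(-2075\right) 2592 = -5378400$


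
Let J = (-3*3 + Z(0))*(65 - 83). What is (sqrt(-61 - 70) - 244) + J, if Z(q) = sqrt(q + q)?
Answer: -82 + I*sqrt(131) ≈ -82.0 + 11.446*I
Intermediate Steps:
Z(q) = sqrt(2)*sqrt(q) (Z(q) = sqrt(2*q) = sqrt(2)*sqrt(q))
J = 162 (J = (-3*3 + sqrt(2)*sqrt(0))*(65 - 83) = (-9 + sqrt(2)*0)*(-18) = (-9 + 0)*(-18) = -9*(-18) = 162)
(sqrt(-61 - 70) - 244) + J = (sqrt(-61 - 70) - 244) + 162 = (sqrt(-131) - 244) + 162 = (I*sqrt(131) - 244) + 162 = (-244 + I*sqrt(131)) + 162 = -82 + I*sqrt(131)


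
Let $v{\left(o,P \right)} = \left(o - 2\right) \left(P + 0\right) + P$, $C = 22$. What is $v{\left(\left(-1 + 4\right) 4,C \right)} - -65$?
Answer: $307$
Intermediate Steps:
$v{\left(o,P \right)} = P + P \left(-2 + o\right)$ ($v{\left(o,P \right)} = \left(-2 + o\right) P + P = P \left(-2 + o\right) + P = P + P \left(-2 + o\right)$)
$v{\left(\left(-1 + 4\right) 4,C \right)} - -65 = 22 \left(-1 + \left(-1 + 4\right) 4\right) - -65 = 22 \left(-1 + 3 \cdot 4\right) + 65 = 22 \left(-1 + 12\right) + 65 = 22 \cdot 11 + 65 = 242 + 65 = 307$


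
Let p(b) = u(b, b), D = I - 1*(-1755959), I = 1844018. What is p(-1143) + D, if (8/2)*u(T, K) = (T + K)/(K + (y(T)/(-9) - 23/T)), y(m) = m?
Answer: 8361055888259/2322530 ≈ 3.6000e+6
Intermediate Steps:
D = 3599977 (D = 1844018 - 1*(-1755959) = 1844018 + 1755959 = 3599977)
u(T, K) = (K + T)/(4*(K - 23/T - T/9)) (u(T, K) = ((T + K)/(K + (T/(-9) - 23/T)))/4 = ((K + T)/(K + (T*(-⅑) - 23/T)))/4 = ((K + T)/(K + (-T/9 - 23/T)))/4 = ((K + T)/(K + (-23/T - T/9)))/4 = ((K + T)/(K - 23/T - T/9))/4 = (K + T)/(4*(K - 23/T - T/9)))
p(b) = 9*b²/(2*(-207 + 8*b²)) (p(b) = 9*b*(b + b)/(4*(-207 - b² + 9*b*b)) = 9*b*(2*b)/(4*(-207 - b² + 9*b²)) = 9*b*(2*b)/(4*(-207 + 8*b²)) = 9*b²/(2*(-207 + 8*b²)))
p(-1143) + D = (9/2)*(-1143)²/(-207 + 8*(-1143)²) + 3599977 = (9/2)*1306449/(-207 + 8*1306449) + 3599977 = (9/2)*1306449/(-207 + 10451592) + 3599977 = (9/2)*1306449/10451385 + 3599977 = (9/2)*1306449*(1/10451385) + 3599977 = 1306449/2322530 + 3599977 = 8361055888259/2322530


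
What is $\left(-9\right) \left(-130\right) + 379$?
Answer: $1549$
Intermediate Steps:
$\left(-9\right) \left(-130\right) + 379 = 1170 + 379 = 1549$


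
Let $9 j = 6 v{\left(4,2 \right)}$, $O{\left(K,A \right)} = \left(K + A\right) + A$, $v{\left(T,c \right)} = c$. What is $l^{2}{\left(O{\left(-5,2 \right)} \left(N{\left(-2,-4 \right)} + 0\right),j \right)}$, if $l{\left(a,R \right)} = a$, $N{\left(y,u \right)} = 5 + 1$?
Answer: $36$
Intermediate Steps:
$N{\left(y,u \right)} = 6$
$O{\left(K,A \right)} = K + 2 A$ ($O{\left(K,A \right)} = \left(A + K\right) + A = K + 2 A$)
$j = \frac{4}{3}$ ($j = \frac{6 \cdot 2}{9} = \frac{1}{9} \cdot 12 = \frac{4}{3} \approx 1.3333$)
$l^{2}{\left(O{\left(-5,2 \right)} \left(N{\left(-2,-4 \right)} + 0\right),j \right)} = \left(\left(-5 + 2 \cdot 2\right) \left(6 + 0\right)\right)^{2} = \left(\left(-5 + 4\right) 6\right)^{2} = \left(\left(-1\right) 6\right)^{2} = \left(-6\right)^{2} = 36$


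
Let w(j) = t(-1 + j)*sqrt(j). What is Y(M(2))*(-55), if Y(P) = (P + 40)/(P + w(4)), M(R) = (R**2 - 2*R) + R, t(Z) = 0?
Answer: -1155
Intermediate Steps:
w(j) = 0 (w(j) = 0*sqrt(j) = 0)
M(R) = R**2 - R
Y(P) = (40 + P)/P (Y(P) = (P + 40)/(P + 0) = (40 + P)/P)
Y(M(2))*(-55) = ((40 + 2*(-1 + 2))/((2*(-1 + 2))))*(-55) = ((40 + 2*1)/((2*1)))*(-55) = ((40 + 2)/2)*(-55) = ((1/2)*42)*(-55) = 21*(-55) = -1155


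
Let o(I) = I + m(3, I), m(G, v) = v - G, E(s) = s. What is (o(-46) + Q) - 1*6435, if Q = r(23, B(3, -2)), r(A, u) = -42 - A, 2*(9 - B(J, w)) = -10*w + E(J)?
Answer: -6595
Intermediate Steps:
B(J, w) = 9 + 5*w - J/2 (B(J, w) = 9 - (-10*w + J)/2 = 9 - (J - 10*w)/2 = 9 + (5*w - J/2) = 9 + 5*w - J/2)
o(I) = -3 + 2*I (o(I) = I + (I - 1*3) = I + (I - 3) = I + (-3 + I) = -3 + 2*I)
Q = -65 (Q = -42 - 1*23 = -42 - 23 = -65)
(o(-46) + Q) - 1*6435 = ((-3 + 2*(-46)) - 65) - 1*6435 = ((-3 - 92) - 65) - 6435 = (-95 - 65) - 6435 = -160 - 6435 = -6595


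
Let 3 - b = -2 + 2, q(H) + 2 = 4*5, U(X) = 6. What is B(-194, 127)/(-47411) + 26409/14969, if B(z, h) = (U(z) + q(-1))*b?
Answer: 1250999331/709695259 ≈ 1.7627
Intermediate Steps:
q(H) = 18 (q(H) = -2 + 4*5 = -2 + 20 = 18)
b = 3 (b = 3 - (-2 + 2) = 3 - 1*0 = 3 + 0 = 3)
B(z, h) = 72 (B(z, h) = (6 + 18)*3 = 24*3 = 72)
B(-194, 127)/(-47411) + 26409/14969 = 72/(-47411) + 26409/14969 = 72*(-1/47411) + 26409*(1/14969) = -72/47411 + 26409/14969 = 1250999331/709695259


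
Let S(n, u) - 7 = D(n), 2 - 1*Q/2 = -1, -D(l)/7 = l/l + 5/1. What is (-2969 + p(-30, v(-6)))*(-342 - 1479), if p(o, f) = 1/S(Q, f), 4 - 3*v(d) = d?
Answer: 189231036/35 ≈ 5.4066e+6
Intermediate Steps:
D(l) = -42 (D(l) = -7*(l/l + 5/1) = -7*(1 + 5*1) = -7*(1 + 5) = -7*6 = -42)
v(d) = 4/3 - d/3
Q = 6 (Q = 4 - 2*(-1) = 4 + 2 = 6)
S(n, u) = -35 (S(n, u) = 7 - 42 = -35)
p(o, f) = -1/35 (p(o, f) = 1/(-35) = -1/35)
(-2969 + p(-30, v(-6)))*(-342 - 1479) = (-2969 - 1/35)*(-342 - 1479) = -103916/35*(-1821) = 189231036/35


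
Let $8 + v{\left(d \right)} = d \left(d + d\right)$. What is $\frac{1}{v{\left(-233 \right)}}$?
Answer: $\frac{1}{108570} \approx 9.2106 \cdot 10^{-6}$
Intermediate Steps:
$v{\left(d \right)} = -8 + 2 d^{2}$ ($v{\left(d \right)} = -8 + d \left(d + d\right) = -8 + d 2 d = -8 + 2 d^{2}$)
$\frac{1}{v{\left(-233 \right)}} = \frac{1}{-8 + 2 \left(-233\right)^{2}} = \frac{1}{-8 + 2 \cdot 54289} = \frac{1}{-8 + 108578} = \frac{1}{108570}$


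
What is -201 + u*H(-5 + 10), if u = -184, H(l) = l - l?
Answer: -201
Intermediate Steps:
H(l) = 0
-201 + u*H(-5 + 10) = -201 - 184*0 = -201 + 0 = -201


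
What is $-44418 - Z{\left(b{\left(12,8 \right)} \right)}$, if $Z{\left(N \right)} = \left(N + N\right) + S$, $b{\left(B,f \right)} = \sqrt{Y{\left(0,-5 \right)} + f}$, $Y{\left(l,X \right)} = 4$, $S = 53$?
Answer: $-44471 - 4 \sqrt{3} \approx -44478.0$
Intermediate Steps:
$b{\left(B,f \right)} = \sqrt{4 + f}$
$Z{\left(N \right)} = 53 + 2 N$ ($Z{\left(N \right)} = \left(N + N\right) + 53 = 2 N + 53 = 53 + 2 N$)
$-44418 - Z{\left(b{\left(12,8 \right)} \right)} = -44418 - \left(53 + 2 \sqrt{4 + 8}\right) = -44418 - \left(53 + 2 \sqrt{12}\right) = -44418 - \left(53 + 2 \cdot 2 \sqrt{3}\right) = -44418 - \left(53 + 4 \sqrt{3}\right) = -44471 - 4 \sqrt{3}$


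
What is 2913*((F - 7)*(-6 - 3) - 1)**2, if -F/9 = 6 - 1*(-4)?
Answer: 2214998592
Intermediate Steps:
F = -90 (F = -9*(6 - 1*(-4)) = -9*(6 + 4) = -9*10 = -90)
2913*((F - 7)*(-6 - 3) - 1)**2 = 2913*((-90 - 7)*(-6 - 3) - 1)**2 = 2913*(-97*(-9) - 1)**2 = 2913*(873 - 1)**2 = 2913*872**2 = 2913*760384 = 2214998592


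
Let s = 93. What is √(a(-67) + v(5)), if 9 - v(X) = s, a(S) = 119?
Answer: √35 ≈ 5.9161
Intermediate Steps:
v(X) = -84 (v(X) = 9 - 1*93 = 9 - 93 = -84)
√(a(-67) + v(5)) = √(119 - 84) = √35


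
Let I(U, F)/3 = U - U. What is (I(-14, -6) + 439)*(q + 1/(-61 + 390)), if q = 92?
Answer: 13288091/329 ≈ 40389.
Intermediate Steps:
I(U, F) = 0 (I(U, F) = 3*(U - U) = 3*0 = 0)
(I(-14, -6) + 439)*(q + 1/(-61 + 390)) = (0 + 439)*(92 + 1/(-61 + 390)) = 439*(92 + 1/329) = 439*(30269/329) = 13288091/329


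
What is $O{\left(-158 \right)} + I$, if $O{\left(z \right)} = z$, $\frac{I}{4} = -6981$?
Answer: $-28082$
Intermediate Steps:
$I = -27924$ ($I = 4 \left(-6981\right) = -27924$)
$O{\left(-158 \right)} + I = -158 - 27924 = -28082$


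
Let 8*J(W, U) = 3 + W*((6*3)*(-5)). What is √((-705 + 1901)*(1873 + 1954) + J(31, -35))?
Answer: √73227898/4 ≈ 2139.3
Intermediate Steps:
J(W, U) = 3/8 - 45*W/4 (J(W, U) = (3 + W*((6*3)*(-5)))/8 = (3 + W*(18*(-5)))/8 = (3 + W*(-90))/8 = (3 - 90*W)/8 = 3/8 - 45*W/4)
√((-705 + 1901)*(1873 + 1954) + J(31, -35)) = √((-705 + 1901)*(1873 + 1954) + (3/8 - 45/4*31)) = √(1196*3827 + (3/8 - 1395/4)) = √(4577092 - 2787/8) = √(36613949/8) = √73227898/4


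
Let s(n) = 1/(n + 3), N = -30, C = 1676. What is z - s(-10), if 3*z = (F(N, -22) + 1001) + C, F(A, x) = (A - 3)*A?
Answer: 25672/21 ≈ 1222.5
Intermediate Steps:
F(A, x) = A*(-3 + A) (F(A, x) = (-3 + A)*A = A*(-3 + A))
s(n) = 1/(3 + n)
z = 3667/3 (z = ((-30*(-3 - 30) + 1001) + 1676)/3 = ((-30*(-33) + 1001) + 1676)/3 = ((990 + 1001) + 1676)/3 = (1991 + 1676)/3 = (⅓)*3667 = 3667/3 ≈ 1222.3)
z - s(-10) = 3667/3 - 1/(3 - 10) = 3667/3 - 1/(-7) = 3667/3 - 1*(-⅐) = 3667/3 + ⅐ = 25672/21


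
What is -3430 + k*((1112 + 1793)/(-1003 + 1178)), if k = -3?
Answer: -17399/5 ≈ -3479.8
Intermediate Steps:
-3430 + k*((1112 + 1793)/(-1003 + 1178)) = -3430 - 3*(1112 + 1793)/(-1003 + 1178) = -3430 - 8715/175 = -3430 - 3*83/5 = -3430 - 249/5 = -17399/5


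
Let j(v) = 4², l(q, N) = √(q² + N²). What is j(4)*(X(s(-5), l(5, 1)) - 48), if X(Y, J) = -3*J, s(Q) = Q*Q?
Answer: -768 - 48*√26 ≈ -1012.8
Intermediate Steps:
s(Q) = Q²
l(q, N) = √(N² + q²)
j(v) = 16
j(4)*(X(s(-5), l(5, 1)) - 48) = 16*(-3*√(1² + 5²) - 48) = 16*(-3*√(1 + 25) - 48) = 16*(-3*√26 - 48) = 16*(-48 - 3*√26) = -768 - 48*√26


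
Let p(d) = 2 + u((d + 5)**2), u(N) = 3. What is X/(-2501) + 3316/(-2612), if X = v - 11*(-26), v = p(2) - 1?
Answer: -2262699/1633153 ≈ -1.3855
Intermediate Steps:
p(d) = 5 (p(d) = 2 + 3 = 5)
v = 4 (v = 5 - 1 = 4)
X = 290 (X = 4 - 11*(-26) = 4 + 286 = 290)
X/(-2501) + 3316/(-2612) = 290/(-2501) + 3316/(-2612) = 290*(-1/2501) + 3316*(-1/2612) = -290/2501 - 829/653 = -2262699/1633153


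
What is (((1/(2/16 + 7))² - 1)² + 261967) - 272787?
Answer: -114205786595/10556001 ≈ -10819.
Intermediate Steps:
(((1/(2/16 + 7))² - 1)² + 261967) - 272787 = (((1/(2*(1/16) + 7))² - 1)² + 261967) - 272787 = (((1/(⅛ + 7))² - 1)² + 261967) - 272787 = (((1/(57/8))² - 1)² + 261967) - 272787 = (((8/57)² - 1)² + 261967) - 272787 = ((64/3249 - 1)² + 261967) - 272787 = ((-3185/3249)² + 261967) - 272787 = (10144225/10556001 + 261967) - 272787 = 2765334058192/10556001 - 272787 = -114205786595/10556001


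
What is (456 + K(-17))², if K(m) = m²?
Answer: 555025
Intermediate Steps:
(456 + K(-17))² = (456 + (-17)²)² = (456 + 289)² = 745² = 555025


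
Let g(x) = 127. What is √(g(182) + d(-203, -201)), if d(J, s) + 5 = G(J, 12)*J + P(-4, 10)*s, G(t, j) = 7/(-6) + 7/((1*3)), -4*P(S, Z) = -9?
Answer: I*√20415/6 ≈ 23.814*I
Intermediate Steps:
P(S, Z) = 9/4 (P(S, Z) = -¼*(-9) = 9/4)
G(t, j) = 7/6 (G(t, j) = 7*(-⅙) + 7/3 = -7/6 + 7*(⅓) = -7/6 + 7/3 = 7/6)
d(J, s) = -5 + 7*J/6 + 9*s/4 (d(J, s) = -5 + (7*J/6 + 9*s/4) = -5 + 7*J/6 + 9*s/4)
√(g(182) + d(-203, -201)) = √(127 + (-5 + (7/6)*(-203) + (9/4)*(-201))) = √(127 + (-5 - 1421/6 - 1809/4)) = √(127 - 8329/12) = √(-6805/12) = I*√20415/6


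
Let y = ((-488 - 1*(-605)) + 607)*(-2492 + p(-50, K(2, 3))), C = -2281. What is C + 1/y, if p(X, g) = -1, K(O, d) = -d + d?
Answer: -4117049893/1804932 ≈ -2281.0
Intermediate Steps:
K(O, d) = 0
y = -1804932 (y = ((-488 - 1*(-605)) + 607)*(-2492 - 1) = ((-488 + 605) + 607)*(-2493) = (117 + 607)*(-2493) = 724*(-2493) = -1804932)
C + 1/y = -2281 + 1/(-1804932) = -2281 - 1/1804932 = -4117049893/1804932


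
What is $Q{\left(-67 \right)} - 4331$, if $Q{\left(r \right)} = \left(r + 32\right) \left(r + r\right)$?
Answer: $359$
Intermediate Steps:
$Q{\left(r \right)} = 2 r \left(32 + r\right)$ ($Q{\left(r \right)} = \left(32 + r\right) 2 r = 2 r \left(32 + r\right)$)
$Q{\left(-67 \right)} - 4331 = 2 \left(-67\right) \left(32 - 67\right) - 4331 = 2 \left(-67\right) \left(-35\right) - 4331 = 4690 - 4331 = 359$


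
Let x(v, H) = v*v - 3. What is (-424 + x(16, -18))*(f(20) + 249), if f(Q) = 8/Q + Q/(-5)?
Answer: -209817/5 ≈ -41963.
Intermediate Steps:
f(Q) = 8/Q - Q/5 (f(Q) = 8/Q + Q*(-⅕) = 8/Q - Q/5)
x(v, H) = -3 + v² (x(v, H) = v² - 3 = -3 + v²)
(-424 + x(16, -18))*(f(20) + 249) = (-424 + (-3 + 16²))*((8/20 - ⅕*20) + 249) = (-424 + (-3 + 256))*((8*(1/20) - 4) + 249) = (-424 + 253)*((⅖ - 4) + 249) = -171*(-18/5 + 249) = -171*1227/5 = -209817/5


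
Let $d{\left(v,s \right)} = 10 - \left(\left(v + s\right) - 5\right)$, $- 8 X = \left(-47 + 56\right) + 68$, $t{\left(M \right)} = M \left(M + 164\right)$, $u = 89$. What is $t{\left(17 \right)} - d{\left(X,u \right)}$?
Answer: $\frac{25131}{8} \approx 3141.4$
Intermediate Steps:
$t{\left(M \right)} = M \left(164 + M\right)$
$X = - \frac{77}{8}$ ($X = - \frac{\left(-47 + 56\right) + 68}{8} = - \frac{9 + 68}{8} = \left(- \frac{1}{8}\right) 77 = - \frac{77}{8} \approx -9.625$)
$d{\left(v,s \right)} = 15 - s - v$ ($d{\left(v,s \right)} = 10 - \left(\left(s + v\right) - 5\right) = 10 - \left(-5 + s + v\right) = 15 - s - v$)
$t{\left(17 \right)} - d{\left(X,u \right)} = 17 \left(164 + 17\right) - \left(15 - 89 - - \frac{77}{8}\right) = 17 \cdot 181 - \left(15 - 89 + \frac{77}{8}\right) = 3077 - - \frac{515}{8} = 3077 + \frac{515}{8} = \frac{25131}{8}$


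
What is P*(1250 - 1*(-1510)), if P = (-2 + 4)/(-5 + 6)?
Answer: 5520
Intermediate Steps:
P = 2 (P = 2/1 = 2*1 = 2)
P*(1250 - 1*(-1510)) = 2*(1250 - 1*(-1510)) = 2*(1250 + 1510) = 2*2760 = 5520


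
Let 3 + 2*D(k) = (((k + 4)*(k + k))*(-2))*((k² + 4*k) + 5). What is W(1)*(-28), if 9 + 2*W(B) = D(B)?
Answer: 1547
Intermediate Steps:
D(k) = -3/2 - 2*k*(4 + k)*(5 + k² + 4*k) (D(k) = -3/2 + ((((k + 4)*(k + k))*(-2))*((k² + 4*k) + 5))/2 = -3/2 + ((((4 + k)*(2*k))*(-2))*(5 + k² + 4*k))/2 = -3/2 + (((2*k*(4 + k))*(-2))*(5 + k² + 4*k))/2 = -3/2 + ((-4*k*(4 + k))*(5 + k² + 4*k))/2 = -3/2 + (-4*k*(4 + k)*(5 + k² + 4*k))/2 = -3/2 - 2*k*(4 + k)*(5 + k² + 4*k))
W(B) = -21/4 - B⁴ - 21*B² - 20*B - 8*B³ (W(B) = -9/2 + (-3/2 - 42*B² - 40*B - 16*B³ - 2*B⁴)/2 = -9/2 + (-¾ - B⁴ - 21*B² - 20*B - 8*B³) = -21/4 - B⁴ - 21*B² - 20*B - 8*B³)
W(1)*(-28) = (-21/4 - 1*1⁴ - 21*1² - 20*1 - 8*1³)*(-28) = (-21/4 - 1*1 - 21*1 - 20 - 8*1)*(-28) = (-21/4 - 1 - 21 - 20 - 8)*(-28) = -221/4*(-28) = 1547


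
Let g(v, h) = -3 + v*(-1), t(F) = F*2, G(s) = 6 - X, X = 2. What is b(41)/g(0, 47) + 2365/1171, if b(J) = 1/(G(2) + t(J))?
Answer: 608999/302118 ≈ 2.0158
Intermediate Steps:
G(s) = 4 (G(s) = 6 - 1*2 = 6 - 2 = 4)
t(F) = 2*F
b(J) = 1/(4 + 2*J)
g(v, h) = -3 - v
b(41)/g(0, 47) + 2365/1171 = (1/(2*(2 + 41)))/(-3 - 1*0) + 2365/1171 = ((½)/43)/(-3 + 0) + 2365*(1/1171) = ((½)*(1/43))/(-3) + 2365/1171 = (1/86)*(-⅓) + 2365/1171 = -1/258 + 2365/1171 = 608999/302118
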